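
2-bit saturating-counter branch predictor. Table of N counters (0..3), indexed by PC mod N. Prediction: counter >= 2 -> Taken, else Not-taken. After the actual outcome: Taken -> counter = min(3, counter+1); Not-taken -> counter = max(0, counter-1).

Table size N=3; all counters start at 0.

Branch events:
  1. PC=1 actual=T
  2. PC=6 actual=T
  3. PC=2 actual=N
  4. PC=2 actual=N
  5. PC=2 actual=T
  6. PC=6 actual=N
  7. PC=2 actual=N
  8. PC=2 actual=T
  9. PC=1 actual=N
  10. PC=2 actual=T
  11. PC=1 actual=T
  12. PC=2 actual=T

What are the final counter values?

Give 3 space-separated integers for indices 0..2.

Answer: 0 1 3

Derivation:
Ev 1: PC=1 idx=1 pred=N actual=T -> ctr[1]=1
Ev 2: PC=6 idx=0 pred=N actual=T -> ctr[0]=1
Ev 3: PC=2 idx=2 pred=N actual=N -> ctr[2]=0
Ev 4: PC=2 idx=2 pred=N actual=N -> ctr[2]=0
Ev 5: PC=2 idx=2 pred=N actual=T -> ctr[2]=1
Ev 6: PC=6 idx=0 pred=N actual=N -> ctr[0]=0
Ev 7: PC=2 idx=2 pred=N actual=N -> ctr[2]=0
Ev 8: PC=2 idx=2 pred=N actual=T -> ctr[2]=1
Ev 9: PC=1 idx=1 pred=N actual=N -> ctr[1]=0
Ev 10: PC=2 idx=2 pred=N actual=T -> ctr[2]=2
Ev 11: PC=1 idx=1 pred=N actual=T -> ctr[1]=1
Ev 12: PC=2 idx=2 pred=T actual=T -> ctr[2]=3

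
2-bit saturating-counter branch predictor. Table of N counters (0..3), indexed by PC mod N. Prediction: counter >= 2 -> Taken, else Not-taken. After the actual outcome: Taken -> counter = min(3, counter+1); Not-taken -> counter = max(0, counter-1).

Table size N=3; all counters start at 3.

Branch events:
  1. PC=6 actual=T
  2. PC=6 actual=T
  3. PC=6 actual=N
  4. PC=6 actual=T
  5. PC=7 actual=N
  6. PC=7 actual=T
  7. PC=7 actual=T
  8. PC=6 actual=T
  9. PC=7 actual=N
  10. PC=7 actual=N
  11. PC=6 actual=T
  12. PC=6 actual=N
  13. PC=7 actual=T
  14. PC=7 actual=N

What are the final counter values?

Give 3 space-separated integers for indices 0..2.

Answer: 2 1 3

Derivation:
Ev 1: PC=6 idx=0 pred=T actual=T -> ctr[0]=3
Ev 2: PC=6 idx=0 pred=T actual=T -> ctr[0]=3
Ev 3: PC=6 idx=0 pred=T actual=N -> ctr[0]=2
Ev 4: PC=6 idx=0 pred=T actual=T -> ctr[0]=3
Ev 5: PC=7 idx=1 pred=T actual=N -> ctr[1]=2
Ev 6: PC=7 idx=1 pred=T actual=T -> ctr[1]=3
Ev 7: PC=7 idx=1 pred=T actual=T -> ctr[1]=3
Ev 8: PC=6 idx=0 pred=T actual=T -> ctr[0]=3
Ev 9: PC=7 idx=1 pred=T actual=N -> ctr[1]=2
Ev 10: PC=7 idx=1 pred=T actual=N -> ctr[1]=1
Ev 11: PC=6 idx=0 pred=T actual=T -> ctr[0]=3
Ev 12: PC=6 idx=0 pred=T actual=N -> ctr[0]=2
Ev 13: PC=7 idx=1 pred=N actual=T -> ctr[1]=2
Ev 14: PC=7 idx=1 pred=T actual=N -> ctr[1]=1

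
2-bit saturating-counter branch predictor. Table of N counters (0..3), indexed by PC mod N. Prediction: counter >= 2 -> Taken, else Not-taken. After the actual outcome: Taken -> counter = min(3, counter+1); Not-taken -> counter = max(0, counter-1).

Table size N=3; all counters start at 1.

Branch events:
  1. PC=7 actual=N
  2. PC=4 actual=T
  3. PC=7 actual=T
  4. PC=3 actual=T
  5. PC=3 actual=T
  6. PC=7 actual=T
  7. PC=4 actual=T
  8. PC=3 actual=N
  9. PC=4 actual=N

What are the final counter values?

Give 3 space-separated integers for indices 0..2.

Answer: 2 2 1

Derivation:
Ev 1: PC=7 idx=1 pred=N actual=N -> ctr[1]=0
Ev 2: PC=4 idx=1 pred=N actual=T -> ctr[1]=1
Ev 3: PC=7 idx=1 pred=N actual=T -> ctr[1]=2
Ev 4: PC=3 idx=0 pred=N actual=T -> ctr[0]=2
Ev 5: PC=3 idx=0 pred=T actual=T -> ctr[0]=3
Ev 6: PC=7 idx=1 pred=T actual=T -> ctr[1]=3
Ev 7: PC=4 idx=1 pred=T actual=T -> ctr[1]=3
Ev 8: PC=3 idx=0 pred=T actual=N -> ctr[0]=2
Ev 9: PC=4 idx=1 pred=T actual=N -> ctr[1]=2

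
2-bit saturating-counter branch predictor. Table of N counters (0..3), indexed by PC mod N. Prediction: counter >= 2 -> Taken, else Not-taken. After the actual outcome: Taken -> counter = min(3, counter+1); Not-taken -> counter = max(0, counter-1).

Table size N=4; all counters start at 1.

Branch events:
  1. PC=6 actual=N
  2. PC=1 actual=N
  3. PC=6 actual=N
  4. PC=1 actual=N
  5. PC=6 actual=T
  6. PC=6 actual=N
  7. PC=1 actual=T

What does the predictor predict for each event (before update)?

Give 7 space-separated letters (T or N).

Ev 1: PC=6 idx=2 pred=N actual=N -> ctr[2]=0
Ev 2: PC=1 idx=1 pred=N actual=N -> ctr[1]=0
Ev 3: PC=6 idx=2 pred=N actual=N -> ctr[2]=0
Ev 4: PC=1 idx=1 pred=N actual=N -> ctr[1]=0
Ev 5: PC=6 idx=2 pred=N actual=T -> ctr[2]=1
Ev 6: PC=6 idx=2 pred=N actual=N -> ctr[2]=0
Ev 7: PC=1 idx=1 pred=N actual=T -> ctr[1]=1

Answer: N N N N N N N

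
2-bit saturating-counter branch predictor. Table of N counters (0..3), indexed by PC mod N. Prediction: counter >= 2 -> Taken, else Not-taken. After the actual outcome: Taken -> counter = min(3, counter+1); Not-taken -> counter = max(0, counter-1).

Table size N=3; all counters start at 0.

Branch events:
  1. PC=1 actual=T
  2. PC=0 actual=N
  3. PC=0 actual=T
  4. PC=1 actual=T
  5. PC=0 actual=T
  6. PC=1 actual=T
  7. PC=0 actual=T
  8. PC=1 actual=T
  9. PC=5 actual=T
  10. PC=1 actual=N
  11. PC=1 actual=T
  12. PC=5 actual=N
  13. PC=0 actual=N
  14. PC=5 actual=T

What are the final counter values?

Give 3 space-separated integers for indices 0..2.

Answer: 2 3 1

Derivation:
Ev 1: PC=1 idx=1 pred=N actual=T -> ctr[1]=1
Ev 2: PC=0 idx=0 pred=N actual=N -> ctr[0]=0
Ev 3: PC=0 idx=0 pred=N actual=T -> ctr[0]=1
Ev 4: PC=1 idx=1 pred=N actual=T -> ctr[1]=2
Ev 5: PC=0 idx=0 pred=N actual=T -> ctr[0]=2
Ev 6: PC=1 idx=1 pred=T actual=T -> ctr[1]=3
Ev 7: PC=0 idx=0 pred=T actual=T -> ctr[0]=3
Ev 8: PC=1 idx=1 pred=T actual=T -> ctr[1]=3
Ev 9: PC=5 idx=2 pred=N actual=T -> ctr[2]=1
Ev 10: PC=1 idx=1 pred=T actual=N -> ctr[1]=2
Ev 11: PC=1 idx=1 pred=T actual=T -> ctr[1]=3
Ev 12: PC=5 idx=2 pred=N actual=N -> ctr[2]=0
Ev 13: PC=0 idx=0 pred=T actual=N -> ctr[0]=2
Ev 14: PC=5 idx=2 pred=N actual=T -> ctr[2]=1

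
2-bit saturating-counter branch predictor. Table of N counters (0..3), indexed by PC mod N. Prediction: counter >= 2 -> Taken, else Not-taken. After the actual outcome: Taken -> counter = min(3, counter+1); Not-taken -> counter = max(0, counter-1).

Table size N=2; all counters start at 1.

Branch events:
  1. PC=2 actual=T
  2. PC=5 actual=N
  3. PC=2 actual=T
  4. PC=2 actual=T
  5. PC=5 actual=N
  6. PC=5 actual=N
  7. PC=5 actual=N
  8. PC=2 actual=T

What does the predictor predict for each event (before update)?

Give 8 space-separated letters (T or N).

Ev 1: PC=2 idx=0 pred=N actual=T -> ctr[0]=2
Ev 2: PC=5 idx=1 pred=N actual=N -> ctr[1]=0
Ev 3: PC=2 idx=0 pred=T actual=T -> ctr[0]=3
Ev 4: PC=2 idx=0 pred=T actual=T -> ctr[0]=3
Ev 5: PC=5 idx=1 pred=N actual=N -> ctr[1]=0
Ev 6: PC=5 idx=1 pred=N actual=N -> ctr[1]=0
Ev 7: PC=5 idx=1 pred=N actual=N -> ctr[1]=0
Ev 8: PC=2 idx=0 pred=T actual=T -> ctr[0]=3

Answer: N N T T N N N T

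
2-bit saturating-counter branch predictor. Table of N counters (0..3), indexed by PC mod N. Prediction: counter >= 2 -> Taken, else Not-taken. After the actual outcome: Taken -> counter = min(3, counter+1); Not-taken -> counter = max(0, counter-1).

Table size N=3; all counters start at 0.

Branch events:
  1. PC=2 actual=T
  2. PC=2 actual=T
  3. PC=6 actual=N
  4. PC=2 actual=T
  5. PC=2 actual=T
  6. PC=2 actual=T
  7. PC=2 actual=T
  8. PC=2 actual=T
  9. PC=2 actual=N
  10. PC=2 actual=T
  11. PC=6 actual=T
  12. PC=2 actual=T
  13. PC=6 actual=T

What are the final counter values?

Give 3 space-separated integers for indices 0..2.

Ev 1: PC=2 idx=2 pred=N actual=T -> ctr[2]=1
Ev 2: PC=2 idx=2 pred=N actual=T -> ctr[2]=2
Ev 3: PC=6 idx=0 pred=N actual=N -> ctr[0]=0
Ev 4: PC=2 idx=2 pred=T actual=T -> ctr[2]=3
Ev 5: PC=2 idx=2 pred=T actual=T -> ctr[2]=3
Ev 6: PC=2 idx=2 pred=T actual=T -> ctr[2]=3
Ev 7: PC=2 idx=2 pred=T actual=T -> ctr[2]=3
Ev 8: PC=2 idx=2 pred=T actual=T -> ctr[2]=3
Ev 9: PC=2 idx=2 pred=T actual=N -> ctr[2]=2
Ev 10: PC=2 idx=2 pred=T actual=T -> ctr[2]=3
Ev 11: PC=6 idx=0 pred=N actual=T -> ctr[0]=1
Ev 12: PC=2 idx=2 pred=T actual=T -> ctr[2]=3
Ev 13: PC=6 idx=0 pred=N actual=T -> ctr[0]=2

Answer: 2 0 3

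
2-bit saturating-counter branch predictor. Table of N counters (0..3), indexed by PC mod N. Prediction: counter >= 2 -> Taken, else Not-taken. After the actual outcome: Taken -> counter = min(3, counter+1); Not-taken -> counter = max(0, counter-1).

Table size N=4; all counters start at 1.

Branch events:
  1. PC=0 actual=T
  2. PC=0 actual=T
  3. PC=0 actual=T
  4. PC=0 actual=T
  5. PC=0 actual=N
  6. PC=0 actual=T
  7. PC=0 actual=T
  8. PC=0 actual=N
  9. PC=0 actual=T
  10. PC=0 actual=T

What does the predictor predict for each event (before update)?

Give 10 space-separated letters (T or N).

Answer: N T T T T T T T T T

Derivation:
Ev 1: PC=0 idx=0 pred=N actual=T -> ctr[0]=2
Ev 2: PC=0 idx=0 pred=T actual=T -> ctr[0]=3
Ev 3: PC=0 idx=0 pred=T actual=T -> ctr[0]=3
Ev 4: PC=0 idx=0 pred=T actual=T -> ctr[0]=3
Ev 5: PC=0 idx=0 pred=T actual=N -> ctr[0]=2
Ev 6: PC=0 idx=0 pred=T actual=T -> ctr[0]=3
Ev 7: PC=0 idx=0 pred=T actual=T -> ctr[0]=3
Ev 8: PC=0 idx=0 pred=T actual=N -> ctr[0]=2
Ev 9: PC=0 idx=0 pred=T actual=T -> ctr[0]=3
Ev 10: PC=0 idx=0 pred=T actual=T -> ctr[0]=3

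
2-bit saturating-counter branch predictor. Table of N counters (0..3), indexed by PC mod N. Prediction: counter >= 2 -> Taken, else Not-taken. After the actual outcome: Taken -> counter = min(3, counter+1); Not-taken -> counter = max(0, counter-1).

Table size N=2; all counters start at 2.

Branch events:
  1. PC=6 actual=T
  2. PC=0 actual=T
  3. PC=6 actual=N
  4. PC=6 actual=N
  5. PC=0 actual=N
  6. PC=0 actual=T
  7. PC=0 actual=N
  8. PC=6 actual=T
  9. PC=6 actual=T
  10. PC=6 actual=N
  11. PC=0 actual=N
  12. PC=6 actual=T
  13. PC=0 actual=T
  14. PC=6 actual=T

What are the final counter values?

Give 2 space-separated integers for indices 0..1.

Answer: 3 2

Derivation:
Ev 1: PC=6 idx=0 pred=T actual=T -> ctr[0]=3
Ev 2: PC=0 idx=0 pred=T actual=T -> ctr[0]=3
Ev 3: PC=6 idx=0 pred=T actual=N -> ctr[0]=2
Ev 4: PC=6 idx=0 pred=T actual=N -> ctr[0]=1
Ev 5: PC=0 idx=0 pred=N actual=N -> ctr[0]=0
Ev 6: PC=0 idx=0 pred=N actual=T -> ctr[0]=1
Ev 7: PC=0 idx=0 pred=N actual=N -> ctr[0]=0
Ev 8: PC=6 idx=0 pred=N actual=T -> ctr[0]=1
Ev 9: PC=6 idx=0 pred=N actual=T -> ctr[0]=2
Ev 10: PC=6 idx=0 pred=T actual=N -> ctr[0]=1
Ev 11: PC=0 idx=0 pred=N actual=N -> ctr[0]=0
Ev 12: PC=6 idx=0 pred=N actual=T -> ctr[0]=1
Ev 13: PC=0 idx=0 pred=N actual=T -> ctr[0]=2
Ev 14: PC=6 idx=0 pred=T actual=T -> ctr[0]=3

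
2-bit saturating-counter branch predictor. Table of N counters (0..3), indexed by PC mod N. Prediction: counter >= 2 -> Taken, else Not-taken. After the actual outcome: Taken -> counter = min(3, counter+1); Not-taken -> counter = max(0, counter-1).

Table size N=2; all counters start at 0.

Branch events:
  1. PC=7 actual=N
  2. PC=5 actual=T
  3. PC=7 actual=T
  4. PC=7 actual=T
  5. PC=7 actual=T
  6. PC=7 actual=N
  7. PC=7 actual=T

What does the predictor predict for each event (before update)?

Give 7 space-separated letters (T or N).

Ev 1: PC=7 idx=1 pred=N actual=N -> ctr[1]=0
Ev 2: PC=5 idx=1 pred=N actual=T -> ctr[1]=1
Ev 3: PC=7 idx=1 pred=N actual=T -> ctr[1]=2
Ev 4: PC=7 idx=1 pred=T actual=T -> ctr[1]=3
Ev 5: PC=7 idx=1 pred=T actual=T -> ctr[1]=3
Ev 6: PC=7 idx=1 pred=T actual=N -> ctr[1]=2
Ev 7: PC=7 idx=1 pred=T actual=T -> ctr[1]=3

Answer: N N N T T T T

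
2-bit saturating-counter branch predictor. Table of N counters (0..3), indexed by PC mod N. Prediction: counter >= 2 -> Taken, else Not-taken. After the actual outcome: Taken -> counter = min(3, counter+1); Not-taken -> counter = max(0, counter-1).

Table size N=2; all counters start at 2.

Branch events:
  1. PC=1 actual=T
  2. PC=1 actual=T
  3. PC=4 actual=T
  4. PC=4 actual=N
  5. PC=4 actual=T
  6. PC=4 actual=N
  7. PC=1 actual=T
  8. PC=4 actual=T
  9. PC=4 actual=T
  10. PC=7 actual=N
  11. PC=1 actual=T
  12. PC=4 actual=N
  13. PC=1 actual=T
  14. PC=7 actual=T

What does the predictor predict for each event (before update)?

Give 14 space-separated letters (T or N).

Ev 1: PC=1 idx=1 pred=T actual=T -> ctr[1]=3
Ev 2: PC=1 idx=1 pred=T actual=T -> ctr[1]=3
Ev 3: PC=4 idx=0 pred=T actual=T -> ctr[0]=3
Ev 4: PC=4 idx=0 pred=T actual=N -> ctr[0]=2
Ev 5: PC=4 idx=0 pred=T actual=T -> ctr[0]=3
Ev 6: PC=4 idx=0 pred=T actual=N -> ctr[0]=2
Ev 7: PC=1 idx=1 pred=T actual=T -> ctr[1]=3
Ev 8: PC=4 idx=0 pred=T actual=T -> ctr[0]=3
Ev 9: PC=4 idx=0 pred=T actual=T -> ctr[0]=3
Ev 10: PC=7 idx=1 pred=T actual=N -> ctr[1]=2
Ev 11: PC=1 idx=1 pred=T actual=T -> ctr[1]=3
Ev 12: PC=4 idx=0 pred=T actual=N -> ctr[0]=2
Ev 13: PC=1 idx=1 pred=T actual=T -> ctr[1]=3
Ev 14: PC=7 idx=1 pred=T actual=T -> ctr[1]=3

Answer: T T T T T T T T T T T T T T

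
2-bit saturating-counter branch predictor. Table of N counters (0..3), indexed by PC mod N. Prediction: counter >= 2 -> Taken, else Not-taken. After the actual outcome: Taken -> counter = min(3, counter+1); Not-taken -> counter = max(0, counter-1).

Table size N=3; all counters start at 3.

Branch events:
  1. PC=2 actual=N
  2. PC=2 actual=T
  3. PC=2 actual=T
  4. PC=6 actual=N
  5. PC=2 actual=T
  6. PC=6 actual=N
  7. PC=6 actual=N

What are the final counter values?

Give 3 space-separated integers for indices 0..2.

Answer: 0 3 3

Derivation:
Ev 1: PC=2 idx=2 pred=T actual=N -> ctr[2]=2
Ev 2: PC=2 idx=2 pred=T actual=T -> ctr[2]=3
Ev 3: PC=2 idx=2 pred=T actual=T -> ctr[2]=3
Ev 4: PC=6 idx=0 pred=T actual=N -> ctr[0]=2
Ev 5: PC=2 idx=2 pred=T actual=T -> ctr[2]=3
Ev 6: PC=6 idx=0 pred=T actual=N -> ctr[0]=1
Ev 7: PC=6 idx=0 pred=N actual=N -> ctr[0]=0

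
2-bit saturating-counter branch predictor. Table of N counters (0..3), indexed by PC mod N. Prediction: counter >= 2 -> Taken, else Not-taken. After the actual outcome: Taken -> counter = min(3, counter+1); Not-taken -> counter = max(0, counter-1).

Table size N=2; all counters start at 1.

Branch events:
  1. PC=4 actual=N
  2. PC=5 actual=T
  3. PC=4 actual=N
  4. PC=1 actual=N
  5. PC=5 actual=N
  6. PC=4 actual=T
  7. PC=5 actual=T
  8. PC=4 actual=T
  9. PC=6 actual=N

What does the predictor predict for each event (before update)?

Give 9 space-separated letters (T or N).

Ev 1: PC=4 idx=0 pred=N actual=N -> ctr[0]=0
Ev 2: PC=5 idx=1 pred=N actual=T -> ctr[1]=2
Ev 3: PC=4 idx=0 pred=N actual=N -> ctr[0]=0
Ev 4: PC=1 idx=1 pred=T actual=N -> ctr[1]=1
Ev 5: PC=5 idx=1 pred=N actual=N -> ctr[1]=0
Ev 6: PC=4 idx=0 pred=N actual=T -> ctr[0]=1
Ev 7: PC=5 idx=1 pred=N actual=T -> ctr[1]=1
Ev 8: PC=4 idx=0 pred=N actual=T -> ctr[0]=2
Ev 9: PC=6 idx=0 pred=T actual=N -> ctr[0]=1

Answer: N N N T N N N N T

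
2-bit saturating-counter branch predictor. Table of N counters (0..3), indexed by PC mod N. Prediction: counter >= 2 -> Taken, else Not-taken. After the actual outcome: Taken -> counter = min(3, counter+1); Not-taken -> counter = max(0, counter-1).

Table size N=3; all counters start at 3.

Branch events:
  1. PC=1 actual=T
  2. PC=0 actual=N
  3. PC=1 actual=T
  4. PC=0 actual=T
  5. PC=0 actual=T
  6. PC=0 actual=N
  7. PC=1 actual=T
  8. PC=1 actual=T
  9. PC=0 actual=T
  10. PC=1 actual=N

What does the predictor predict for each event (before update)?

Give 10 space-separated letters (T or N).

Answer: T T T T T T T T T T

Derivation:
Ev 1: PC=1 idx=1 pred=T actual=T -> ctr[1]=3
Ev 2: PC=0 idx=0 pred=T actual=N -> ctr[0]=2
Ev 3: PC=1 idx=1 pred=T actual=T -> ctr[1]=3
Ev 4: PC=0 idx=0 pred=T actual=T -> ctr[0]=3
Ev 5: PC=0 idx=0 pred=T actual=T -> ctr[0]=3
Ev 6: PC=0 idx=0 pred=T actual=N -> ctr[0]=2
Ev 7: PC=1 idx=1 pred=T actual=T -> ctr[1]=3
Ev 8: PC=1 idx=1 pred=T actual=T -> ctr[1]=3
Ev 9: PC=0 idx=0 pred=T actual=T -> ctr[0]=3
Ev 10: PC=1 idx=1 pred=T actual=N -> ctr[1]=2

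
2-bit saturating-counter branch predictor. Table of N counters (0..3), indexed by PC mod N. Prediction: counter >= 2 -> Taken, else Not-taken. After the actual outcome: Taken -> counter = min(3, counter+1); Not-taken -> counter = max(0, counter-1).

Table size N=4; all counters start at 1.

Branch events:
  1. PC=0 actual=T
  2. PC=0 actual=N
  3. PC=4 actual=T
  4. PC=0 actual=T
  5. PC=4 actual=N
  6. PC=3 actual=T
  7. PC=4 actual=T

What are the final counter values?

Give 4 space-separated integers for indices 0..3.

Answer: 3 1 1 2

Derivation:
Ev 1: PC=0 idx=0 pred=N actual=T -> ctr[0]=2
Ev 2: PC=0 idx=0 pred=T actual=N -> ctr[0]=1
Ev 3: PC=4 idx=0 pred=N actual=T -> ctr[0]=2
Ev 4: PC=0 idx=0 pred=T actual=T -> ctr[0]=3
Ev 5: PC=4 idx=0 pred=T actual=N -> ctr[0]=2
Ev 6: PC=3 idx=3 pred=N actual=T -> ctr[3]=2
Ev 7: PC=4 idx=0 pred=T actual=T -> ctr[0]=3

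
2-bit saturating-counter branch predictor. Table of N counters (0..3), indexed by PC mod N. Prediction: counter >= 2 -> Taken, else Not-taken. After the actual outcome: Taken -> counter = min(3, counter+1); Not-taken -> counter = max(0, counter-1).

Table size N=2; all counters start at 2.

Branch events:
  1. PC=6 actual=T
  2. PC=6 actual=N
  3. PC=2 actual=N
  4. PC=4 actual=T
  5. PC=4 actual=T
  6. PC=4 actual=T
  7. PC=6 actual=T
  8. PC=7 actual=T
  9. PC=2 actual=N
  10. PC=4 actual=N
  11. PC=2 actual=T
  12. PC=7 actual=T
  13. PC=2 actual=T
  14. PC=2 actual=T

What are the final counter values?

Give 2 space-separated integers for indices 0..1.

Ev 1: PC=6 idx=0 pred=T actual=T -> ctr[0]=3
Ev 2: PC=6 idx=0 pred=T actual=N -> ctr[0]=2
Ev 3: PC=2 idx=0 pred=T actual=N -> ctr[0]=1
Ev 4: PC=4 idx=0 pred=N actual=T -> ctr[0]=2
Ev 5: PC=4 idx=0 pred=T actual=T -> ctr[0]=3
Ev 6: PC=4 idx=0 pred=T actual=T -> ctr[0]=3
Ev 7: PC=6 idx=0 pred=T actual=T -> ctr[0]=3
Ev 8: PC=7 idx=1 pred=T actual=T -> ctr[1]=3
Ev 9: PC=2 idx=0 pred=T actual=N -> ctr[0]=2
Ev 10: PC=4 idx=0 pred=T actual=N -> ctr[0]=1
Ev 11: PC=2 idx=0 pred=N actual=T -> ctr[0]=2
Ev 12: PC=7 idx=1 pred=T actual=T -> ctr[1]=3
Ev 13: PC=2 idx=0 pred=T actual=T -> ctr[0]=3
Ev 14: PC=2 idx=0 pred=T actual=T -> ctr[0]=3

Answer: 3 3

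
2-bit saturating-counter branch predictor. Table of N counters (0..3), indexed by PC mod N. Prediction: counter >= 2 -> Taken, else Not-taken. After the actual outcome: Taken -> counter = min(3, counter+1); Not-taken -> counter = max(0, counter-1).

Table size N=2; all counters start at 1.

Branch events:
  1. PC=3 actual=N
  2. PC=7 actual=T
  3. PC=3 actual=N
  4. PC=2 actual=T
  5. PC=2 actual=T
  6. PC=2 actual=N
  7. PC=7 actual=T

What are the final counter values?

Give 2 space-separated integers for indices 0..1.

Answer: 2 1

Derivation:
Ev 1: PC=3 idx=1 pred=N actual=N -> ctr[1]=0
Ev 2: PC=7 idx=1 pred=N actual=T -> ctr[1]=1
Ev 3: PC=3 idx=1 pred=N actual=N -> ctr[1]=0
Ev 4: PC=2 idx=0 pred=N actual=T -> ctr[0]=2
Ev 5: PC=2 idx=0 pred=T actual=T -> ctr[0]=3
Ev 6: PC=2 idx=0 pred=T actual=N -> ctr[0]=2
Ev 7: PC=7 idx=1 pred=N actual=T -> ctr[1]=1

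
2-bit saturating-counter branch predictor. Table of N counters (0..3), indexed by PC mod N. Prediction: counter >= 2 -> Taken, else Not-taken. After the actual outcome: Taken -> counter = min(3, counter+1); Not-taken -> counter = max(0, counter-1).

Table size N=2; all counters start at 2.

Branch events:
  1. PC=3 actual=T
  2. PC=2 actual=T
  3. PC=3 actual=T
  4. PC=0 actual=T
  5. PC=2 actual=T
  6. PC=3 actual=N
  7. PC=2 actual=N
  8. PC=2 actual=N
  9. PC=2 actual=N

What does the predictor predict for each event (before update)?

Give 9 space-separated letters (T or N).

Answer: T T T T T T T T N

Derivation:
Ev 1: PC=3 idx=1 pred=T actual=T -> ctr[1]=3
Ev 2: PC=2 idx=0 pred=T actual=T -> ctr[0]=3
Ev 3: PC=3 idx=1 pred=T actual=T -> ctr[1]=3
Ev 4: PC=0 idx=0 pred=T actual=T -> ctr[0]=3
Ev 5: PC=2 idx=0 pred=T actual=T -> ctr[0]=3
Ev 6: PC=3 idx=1 pred=T actual=N -> ctr[1]=2
Ev 7: PC=2 idx=0 pred=T actual=N -> ctr[0]=2
Ev 8: PC=2 idx=0 pred=T actual=N -> ctr[0]=1
Ev 9: PC=2 idx=0 pred=N actual=N -> ctr[0]=0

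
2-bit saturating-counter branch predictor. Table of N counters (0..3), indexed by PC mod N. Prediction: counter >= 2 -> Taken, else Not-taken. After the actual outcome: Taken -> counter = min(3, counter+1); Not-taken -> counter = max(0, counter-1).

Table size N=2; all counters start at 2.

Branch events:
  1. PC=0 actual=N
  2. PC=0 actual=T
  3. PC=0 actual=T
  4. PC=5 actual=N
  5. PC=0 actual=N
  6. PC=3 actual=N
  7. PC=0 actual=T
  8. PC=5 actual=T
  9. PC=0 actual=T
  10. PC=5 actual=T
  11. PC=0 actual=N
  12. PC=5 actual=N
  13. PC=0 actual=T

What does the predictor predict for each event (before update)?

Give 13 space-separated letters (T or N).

Answer: T N T T T N T N T N T T T

Derivation:
Ev 1: PC=0 idx=0 pred=T actual=N -> ctr[0]=1
Ev 2: PC=0 idx=0 pred=N actual=T -> ctr[0]=2
Ev 3: PC=0 idx=0 pred=T actual=T -> ctr[0]=3
Ev 4: PC=5 idx=1 pred=T actual=N -> ctr[1]=1
Ev 5: PC=0 idx=0 pred=T actual=N -> ctr[0]=2
Ev 6: PC=3 idx=1 pred=N actual=N -> ctr[1]=0
Ev 7: PC=0 idx=0 pred=T actual=T -> ctr[0]=3
Ev 8: PC=5 idx=1 pred=N actual=T -> ctr[1]=1
Ev 9: PC=0 idx=0 pred=T actual=T -> ctr[0]=3
Ev 10: PC=5 idx=1 pred=N actual=T -> ctr[1]=2
Ev 11: PC=0 idx=0 pred=T actual=N -> ctr[0]=2
Ev 12: PC=5 idx=1 pred=T actual=N -> ctr[1]=1
Ev 13: PC=0 idx=0 pred=T actual=T -> ctr[0]=3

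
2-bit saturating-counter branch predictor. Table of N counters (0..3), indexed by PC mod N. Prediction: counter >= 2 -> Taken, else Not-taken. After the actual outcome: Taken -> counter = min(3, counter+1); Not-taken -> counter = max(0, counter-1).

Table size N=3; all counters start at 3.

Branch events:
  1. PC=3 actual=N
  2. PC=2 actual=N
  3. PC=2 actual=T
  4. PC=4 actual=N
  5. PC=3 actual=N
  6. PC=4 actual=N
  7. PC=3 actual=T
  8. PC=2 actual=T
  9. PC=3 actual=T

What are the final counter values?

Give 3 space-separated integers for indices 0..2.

Ev 1: PC=3 idx=0 pred=T actual=N -> ctr[0]=2
Ev 2: PC=2 idx=2 pred=T actual=N -> ctr[2]=2
Ev 3: PC=2 idx=2 pred=T actual=T -> ctr[2]=3
Ev 4: PC=4 idx=1 pred=T actual=N -> ctr[1]=2
Ev 5: PC=3 idx=0 pred=T actual=N -> ctr[0]=1
Ev 6: PC=4 idx=1 pred=T actual=N -> ctr[1]=1
Ev 7: PC=3 idx=0 pred=N actual=T -> ctr[0]=2
Ev 8: PC=2 idx=2 pred=T actual=T -> ctr[2]=3
Ev 9: PC=3 idx=0 pred=T actual=T -> ctr[0]=3

Answer: 3 1 3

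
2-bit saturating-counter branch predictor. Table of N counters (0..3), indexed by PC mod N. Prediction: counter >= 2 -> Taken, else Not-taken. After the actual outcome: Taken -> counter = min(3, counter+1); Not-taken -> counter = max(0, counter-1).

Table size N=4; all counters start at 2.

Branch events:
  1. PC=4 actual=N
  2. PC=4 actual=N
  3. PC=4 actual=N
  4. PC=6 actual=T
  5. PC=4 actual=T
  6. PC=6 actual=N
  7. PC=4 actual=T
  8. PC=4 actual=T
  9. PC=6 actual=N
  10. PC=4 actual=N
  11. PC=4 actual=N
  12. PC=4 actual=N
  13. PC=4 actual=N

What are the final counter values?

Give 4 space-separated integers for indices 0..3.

Answer: 0 2 1 2

Derivation:
Ev 1: PC=4 idx=0 pred=T actual=N -> ctr[0]=1
Ev 2: PC=4 idx=0 pred=N actual=N -> ctr[0]=0
Ev 3: PC=4 idx=0 pred=N actual=N -> ctr[0]=0
Ev 4: PC=6 idx=2 pred=T actual=T -> ctr[2]=3
Ev 5: PC=4 idx=0 pred=N actual=T -> ctr[0]=1
Ev 6: PC=6 idx=2 pred=T actual=N -> ctr[2]=2
Ev 7: PC=4 idx=0 pred=N actual=T -> ctr[0]=2
Ev 8: PC=4 idx=0 pred=T actual=T -> ctr[0]=3
Ev 9: PC=6 idx=2 pred=T actual=N -> ctr[2]=1
Ev 10: PC=4 idx=0 pred=T actual=N -> ctr[0]=2
Ev 11: PC=4 idx=0 pred=T actual=N -> ctr[0]=1
Ev 12: PC=4 idx=0 pred=N actual=N -> ctr[0]=0
Ev 13: PC=4 idx=0 pred=N actual=N -> ctr[0]=0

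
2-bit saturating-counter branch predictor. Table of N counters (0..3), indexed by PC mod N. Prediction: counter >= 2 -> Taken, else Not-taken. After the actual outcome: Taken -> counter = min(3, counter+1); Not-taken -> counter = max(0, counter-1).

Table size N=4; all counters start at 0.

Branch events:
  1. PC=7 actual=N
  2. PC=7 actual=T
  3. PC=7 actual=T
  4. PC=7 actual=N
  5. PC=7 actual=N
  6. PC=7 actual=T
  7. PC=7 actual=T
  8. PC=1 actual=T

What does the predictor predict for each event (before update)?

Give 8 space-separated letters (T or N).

Ev 1: PC=7 idx=3 pred=N actual=N -> ctr[3]=0
Ev 2: PC=7 idx=3 pred=N actual=T -> ctr[3]=1
Ev 3: PC=7 idx=3 pred=N actual=T -> ctr[3]=2
Ev 4: PC=7 idx=3 pred=T actual=N -> ctr[3]=1
Ev 5: PC=7 idx=3 pred=N actual=N -> ctr[3]=0
Ev 6: PC=7 idx=3 pred=N actual=T -> ctr[3]=1
Ev 7: PC=7 idx=3 pred=N actual=T -> ctr[3]=2
Ev 8: PC=1 idx=1 pred=N actual=T -> ctr[1]=1

Answer: N N N T N N N N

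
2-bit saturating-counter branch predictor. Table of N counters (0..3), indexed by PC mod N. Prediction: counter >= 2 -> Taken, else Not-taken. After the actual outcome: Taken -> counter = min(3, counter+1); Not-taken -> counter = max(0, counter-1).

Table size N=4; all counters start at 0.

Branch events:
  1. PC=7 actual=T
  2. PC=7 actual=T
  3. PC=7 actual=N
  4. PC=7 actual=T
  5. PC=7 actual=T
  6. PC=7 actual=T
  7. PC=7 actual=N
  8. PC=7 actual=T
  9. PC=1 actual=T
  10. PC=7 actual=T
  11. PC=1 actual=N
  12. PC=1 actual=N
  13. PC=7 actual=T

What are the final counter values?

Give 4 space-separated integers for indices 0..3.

Answer: 0 0 0 3

Derivation:
Ev 1: PC=7 idx=3 pred=N actual=T -> ctr[3]=1
Ev 2: PC=7 idx=3 pred=N actual=T -> ctr[3]=2
Ev 3: PC=7 idx=3 pred=T actual=N -> ctr[3]=1
Ev 4: PC=7 idx=3 pred=N actual=T -> ctr[3]=2
Ev 5: PC=7 idx=3 pred=T actual=T -> ctr[3]=3
Ev 6: PC=7 idx=3 pred=T actual=T -> ctr[3]=3
Ev 7: PC=7 idx=3 pred=T actual=N -> ctr[3]=2
Ev 8: PC=7 idx=3 pred=T actual=T -> ctr[3]=3
Ev 9: PC=1 idx=1 pred=N actual=T -> ctr[1]=1
Ev 10: PC=7 idx=3 pred=T actual=T -> ctr[3]=3
Ev 11: PC=1 idx=1 pred=N actual=N -> ctr[1]=0
Ev 12: PC=1 idx=1 pred=N actual=N -> ctr[1]=0
Ev 13: PC=7 idx=3 pred=T actual=T -> ctr[3]=3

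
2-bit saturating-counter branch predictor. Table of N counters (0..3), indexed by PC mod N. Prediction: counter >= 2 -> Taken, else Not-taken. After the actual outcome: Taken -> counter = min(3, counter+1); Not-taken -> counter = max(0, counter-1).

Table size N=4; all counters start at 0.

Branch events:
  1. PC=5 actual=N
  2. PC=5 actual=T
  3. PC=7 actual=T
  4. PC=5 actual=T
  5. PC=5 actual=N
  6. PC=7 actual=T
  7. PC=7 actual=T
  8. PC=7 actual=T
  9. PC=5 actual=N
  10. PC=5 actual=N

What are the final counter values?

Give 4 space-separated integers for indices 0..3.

Answer: 0 0 0 3

Derivation:
Ev 1: PC=5 idx=1 pred=N actual=N -> ctr[1]=0
Ev 2: PC=5 idx=1 pred=N actual=T -> ctr[1]=1
Ev 3: PC=7 idx=3 pred=N actual=T -> ctr[3]=1
Ev 4: PC=5 idx=1 pred=N actual=T -> ctr[1]=2
Ev 5: PC=5 idx=1 pred=T actual=N -> ctr[1]=1
Ev 6: PC=7 idx=3 pred=N actual=T -> ctr[3]=2
Ev 7: PC=7 idx=3 pred=T actual=T -> ctr[3]=3
Ev 8: PC=7 idx=3 pred=T actual=T -> ctr[3]=3
Ev 9: PC=5 idx=1 pred=N actual=N -> ctr[1]=0
Ev 10: PC=5 idx=1 pred=N actual=N -> ctr[1]=0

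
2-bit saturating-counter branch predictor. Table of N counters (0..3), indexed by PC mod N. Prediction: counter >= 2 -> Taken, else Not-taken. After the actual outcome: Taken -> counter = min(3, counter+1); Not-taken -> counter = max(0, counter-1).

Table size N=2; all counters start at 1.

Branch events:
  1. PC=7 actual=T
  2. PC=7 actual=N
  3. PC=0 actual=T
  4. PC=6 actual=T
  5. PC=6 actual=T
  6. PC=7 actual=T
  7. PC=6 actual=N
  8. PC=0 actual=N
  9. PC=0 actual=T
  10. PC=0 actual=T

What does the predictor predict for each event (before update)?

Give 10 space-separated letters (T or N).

Ev 1: PC=7 idx=1 pred=N actual=T -> ctr[1]=2
Ev 2: PC=7 idx=1 pred=T actual=N -> ctr[1]=1
Ev 3: PC=0 idx=0 pred=N actual=T -> ctr[0]=2
Ev 4: PC=6 idx=0 pred=T actual=T -> ctr[0]=3
Ev 5: PC=6 idx=0 pred=T actual=T -> ctr[0]=3
Ev 6: PC=7 idx=1 pred=N actual=T -> ctr[1]=2
Ev 7: PC=6 idx=0 pred=T actual=N -> ctr[0]=2
Ev 8: PC=0 idx=0 pred=T actual=N -> ctr[0]=1
Ev 9: PC=0 idx=0 pred=N actual=T -> ctr[0]=2
Ev 10: PC=0 idx=0 pred=T actual=T -> ctr[0]=3

Answer: N T N T T N T T N T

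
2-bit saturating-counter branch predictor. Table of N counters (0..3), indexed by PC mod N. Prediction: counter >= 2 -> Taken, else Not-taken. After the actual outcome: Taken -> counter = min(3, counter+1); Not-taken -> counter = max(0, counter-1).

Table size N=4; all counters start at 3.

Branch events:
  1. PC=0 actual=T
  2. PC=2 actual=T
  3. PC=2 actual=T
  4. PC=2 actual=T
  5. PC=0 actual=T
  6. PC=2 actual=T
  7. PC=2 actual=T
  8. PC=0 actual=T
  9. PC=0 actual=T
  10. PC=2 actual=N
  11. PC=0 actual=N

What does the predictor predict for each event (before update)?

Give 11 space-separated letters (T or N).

Ev 1: PC=0 idx=0 pred=T actual=T -> ctr[0]=3
Ev 2: PC=2 idx=2 pred=T actual=T -> ctr[2]=3
Ev 3: PC=2 idx=2 pred=T actual=T -> ctr[2]=3
Ev 4: PC=2 idx=2 pred=T actual=T -> ctr[2]=3
Ev 5: PC=0 idx=0 pred=T actual=T -> ctr[0]=3
Ev 6: PC=2 idx=2 pred=T actual=T -> ctr[2]=3
Ev 7: PC=2 idx=2 pred=T actual=T -> ctr[2]=3
Ev 8: PC=0 idx=0 pred=T actual=T -> ctr[0]=3
Ev 9: PC=0 idx=0 pred=T actual=T -> ctr[0]=3
Ev 10: PC=2 idx=2 pred=T actual=N -> ctr[2]=2
Ev 11: PC=0 idx=0 pred=T actual=N -> ctr[0]=2

Answer: T T T T T T T T T T T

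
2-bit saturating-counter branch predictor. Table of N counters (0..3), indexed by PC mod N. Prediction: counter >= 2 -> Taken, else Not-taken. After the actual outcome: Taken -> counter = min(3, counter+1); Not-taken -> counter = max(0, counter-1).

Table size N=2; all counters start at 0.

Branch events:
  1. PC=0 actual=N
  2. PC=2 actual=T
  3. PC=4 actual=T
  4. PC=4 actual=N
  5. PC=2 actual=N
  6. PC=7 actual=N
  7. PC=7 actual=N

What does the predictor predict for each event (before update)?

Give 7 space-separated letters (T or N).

Answer: N N N T N N N

Derivation:
Ev 1: PC=0 idx=0 pred=N actual=N -> ctr[0]=0
Ev 2: PC=2 idx=0 pred=N actual=T -> ctr[0]=1
Ev 3: PC=4 idx=0 pred=N actual=T -> ctr[0]=2
Ev 4: PC=4 idx=0 pred=T actual=N -> ctr[0]=1
Ev 5: PC=2 idx=0 pred=N actual=N -> ctr[0]=0
Ev 6: PC=7 idx=1 pred=N actual=N -> ctr[1]=0
Ev 7: PC=7 idx=1 pred=N actual=N -> ctr[1]=0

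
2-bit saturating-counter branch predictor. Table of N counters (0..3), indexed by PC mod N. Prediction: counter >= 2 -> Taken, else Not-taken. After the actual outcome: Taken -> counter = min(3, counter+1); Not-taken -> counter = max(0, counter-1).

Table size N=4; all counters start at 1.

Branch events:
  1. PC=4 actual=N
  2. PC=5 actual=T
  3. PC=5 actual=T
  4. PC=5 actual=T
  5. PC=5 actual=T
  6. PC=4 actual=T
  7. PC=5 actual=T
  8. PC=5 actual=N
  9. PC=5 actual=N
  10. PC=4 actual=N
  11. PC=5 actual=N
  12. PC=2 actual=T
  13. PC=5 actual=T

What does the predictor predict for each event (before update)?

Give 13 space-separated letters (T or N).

Answer: N N T T T N T T T N N N N

Derivation:
Ev 1: PC=4 idx=0 pred=N actual=N -> ctr[0]=0
Ev 2: PC=5 idx=1 pred=N actual=T -> ctr[1]=2
Ev 3: PC=5 idx=1 pred=T actual=T -> ctr[1]=3
Ev 4: PC=5 idx=1 pred=T actual=T -> ctr[1]=3
Ev 5: PC=5 idx=1 pred=T actual=T -> ctr[1]=3
Ev 6: PC=4 idx=0 pred=N actual=T -> ctr[0]=1
Ev 7: PC=5 idx=1 pred=T actual=T -> ctr[1]=3
Ev 8: PC=5 idx=1 pred=T actual=N -> ctr[1]=2
Ev 9: PC=5 idx=1 pred=T actual=N -> ctr[1]=1
Ev 10: PC=4 idx=0 pred=N actual=N -> ctr[0]=0
Ev 11: PC=5 idx=1 pred=N actual=N -> ctr[1]=0
Ev 12: PC=2 idx=2 pred=N actual=T -> ctr[2]=2
Ev 13: PC=5 idx=1 pred=N actual=T -> ctr[1]=1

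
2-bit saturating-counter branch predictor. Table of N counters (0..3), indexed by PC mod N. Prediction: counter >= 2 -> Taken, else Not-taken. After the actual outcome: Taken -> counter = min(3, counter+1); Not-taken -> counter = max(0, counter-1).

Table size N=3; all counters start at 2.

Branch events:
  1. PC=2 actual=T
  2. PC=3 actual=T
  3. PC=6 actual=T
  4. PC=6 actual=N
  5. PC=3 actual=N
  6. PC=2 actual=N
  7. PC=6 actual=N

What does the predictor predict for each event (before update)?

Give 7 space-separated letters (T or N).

Ev 1: PC=2 idx=2 pred=T actual=T -> ctr[2]=3
Ev 2: PC=3 idx=0 pred=T actual=T -> ctr[0]=3
Ev 3: PC=6 idx=0 pred=T actual=T -> ctr[0]=3
Ev 4: PC=6 idx=0 pred=T actual=N -> ctr[0]=2
Ev 5: PC=3 idx=0 pred=T actual=N -> ctr[0]=1
Ev 6: PC=2 idx=2 pred=T actual=N -> ctr[2]=2
Ev 7: PC=6 idx=0 pred=N actual=N -> ctr[0]=0

Answer: T T T T T T N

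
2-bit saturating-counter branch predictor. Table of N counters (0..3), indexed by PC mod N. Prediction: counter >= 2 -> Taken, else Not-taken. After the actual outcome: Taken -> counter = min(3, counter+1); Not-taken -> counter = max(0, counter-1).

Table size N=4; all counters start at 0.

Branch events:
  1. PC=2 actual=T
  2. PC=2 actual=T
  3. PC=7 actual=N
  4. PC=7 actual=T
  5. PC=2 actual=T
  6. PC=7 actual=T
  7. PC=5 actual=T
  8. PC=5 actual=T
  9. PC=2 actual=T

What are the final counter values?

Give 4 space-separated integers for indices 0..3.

Answer: 0 2 3 2

Derivation:
Ev 1: PC=2 idx=2 pred=N actual=T -> ctr[2]=1
Ev 2: PC=2 idx=2 pred=N actual=T -> ctr[2]=2
Ev 3: PC=7 idx=3 pred=N actual=N -> ctr[3]=0
Ev 4: PC=7 idx=3 pred=N actual=T -> ctr[3]=1
Ev 5: PC=2 idx=2 pred=T actual=T -> ctr[2]=3
Ev 6: PC=7 idx=3 pred=N actual=T -> ctr[3]=2
Ev 7: PC=5 idx=1 pred=N actual=T -> ctr[1]=1
Ev 8: PC=5 idx=1 pred=N actual=T -> ctr[1]=2
Ev 9: PC=2 idx=2 pred=T actual=T -> ctr[2]=3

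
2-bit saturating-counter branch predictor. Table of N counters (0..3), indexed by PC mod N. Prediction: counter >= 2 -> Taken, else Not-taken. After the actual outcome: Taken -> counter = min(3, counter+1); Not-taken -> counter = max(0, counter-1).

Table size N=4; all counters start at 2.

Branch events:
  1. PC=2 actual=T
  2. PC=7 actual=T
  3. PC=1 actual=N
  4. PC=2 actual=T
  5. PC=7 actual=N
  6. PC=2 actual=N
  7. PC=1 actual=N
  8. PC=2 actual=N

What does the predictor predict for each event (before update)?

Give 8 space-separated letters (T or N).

Answer: T T T T T T N T

Derivation:
Ev 1: PC=2 idx=2 pred=T actual=T -> ctr[2]=3
Ev 2: PC=7 idx=3 pred=T actual=T -> ctr[3]=3
Ev 3: PC=1 idx=1 pred=T actual=N -> ctr[1]=1
Ev 4: PC=2 idx=2 pred=T actual=T -> ctr[2]=3
Ev 5: PC=7 idx=3 pred=T actual=N -> ctr[3]=2
Ev 6: PC=2 idx=2 pred=T actual=N -> ctr[2]=2
Ev 7: PC=1 idx=1 pred=N actual=N -> ctr[1]=0
Ev 8: PC=2 idx=2 pred=T actual=N -> ctr[2]=1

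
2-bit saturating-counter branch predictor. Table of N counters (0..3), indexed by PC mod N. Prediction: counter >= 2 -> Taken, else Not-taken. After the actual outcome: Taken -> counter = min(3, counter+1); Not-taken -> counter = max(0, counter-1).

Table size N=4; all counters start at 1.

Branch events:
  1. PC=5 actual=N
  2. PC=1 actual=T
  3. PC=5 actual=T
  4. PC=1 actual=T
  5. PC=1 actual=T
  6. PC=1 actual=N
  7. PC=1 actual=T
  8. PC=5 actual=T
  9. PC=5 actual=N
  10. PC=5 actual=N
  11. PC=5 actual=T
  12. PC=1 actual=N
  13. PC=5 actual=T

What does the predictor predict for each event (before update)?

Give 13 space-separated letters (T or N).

Answer: N N N T T T T T T T N T N

Derivation:
Ev 1: PC=5 idx=1 pred=N actual=N -> ctr[1]=0
Ev 2: PC=1 idx=1 pred=N actual=T -> ctr[1]=1
Ev 3: PC=5 idx=1 pred=N actual=T -> ctr[1]=2
Ev 4: PC=1 idx=1 pred=T actual=T -> ctr[1]=3
Ev 5: PC=1 idx=1 pred=T actual=T -> ctr[1]=3
Ev 6: PC=1 idx=1 pred=T actual=N -> ctr[1]=2
Ev 7: PC=1 idx=1 pred=T actual=T -> ctr[1]=3
Ev 8: PC=5 idx=1 pred=T actual=T -> ctr[1]=3
Ev 9: PC=5 idx=1 pred=T actual=N -> ctr[1]=2
Ev 10: PC=5 idx=1 pred=T actual=N -> ctr[1]=1
Ev 11: PC=5 idx=1 pred=N actual=T -> ctr[1]=2
Ev 12: PC=1 idx=1 pred=T actual=N -> ctr[1]=1
Ev 13: PC=5 idx=1 pred=N actual=T -> ctr[1]=2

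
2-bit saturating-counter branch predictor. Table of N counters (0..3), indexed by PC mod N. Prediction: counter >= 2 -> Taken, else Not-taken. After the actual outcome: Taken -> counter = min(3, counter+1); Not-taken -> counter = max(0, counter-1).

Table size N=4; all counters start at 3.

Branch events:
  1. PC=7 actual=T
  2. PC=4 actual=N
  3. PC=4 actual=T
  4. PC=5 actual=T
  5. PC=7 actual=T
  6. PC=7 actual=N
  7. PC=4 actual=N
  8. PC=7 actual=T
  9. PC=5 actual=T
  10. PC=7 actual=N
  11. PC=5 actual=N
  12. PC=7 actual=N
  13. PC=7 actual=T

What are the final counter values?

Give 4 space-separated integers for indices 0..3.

Answer: 2 2 3 2

Derivation:
Ev 1: PC=7 idx=3 pred=T actual=T -> ctr[3]=3
Ev 2: PC=4 idx=0 pred=T actual=N -> ctr[0]=2
Ev 3: PC=4 idx=0 pred=T actual=T -> ctr[0]=3
Ev 4: PC=5 idx=1 pred=T actual=T -> ctr[1]=3
Ev 5: PC=7 idx=3 pred=T actual=T -> ctr[3]=3
Ev 6: PC=7 idx=3 pred=T actual=N -> ctr[3]=2
Ev 7: PC=4 idx=0 pred=T actual=N -> ctr[0]=2
Ev 8: PC=7 idx=3 pred=T actual=T -> ctr[3]=3
Ev 9: PC=5 idx=1 pred=T actual=T -> ctr[1]=3
Ev 10: PC=7 idx=3 pred=T actual=N -> ctr[3]=2
Ev 11: PC=5 idx=1 pred=T actual=N -> ctr[1]=2
Ev 12: PC=7 idx=3 pred=T actual=N -> ctr[3]=1
Ev 13: PC=7 idx=3 pred=N actual=T -> ctr[3]=2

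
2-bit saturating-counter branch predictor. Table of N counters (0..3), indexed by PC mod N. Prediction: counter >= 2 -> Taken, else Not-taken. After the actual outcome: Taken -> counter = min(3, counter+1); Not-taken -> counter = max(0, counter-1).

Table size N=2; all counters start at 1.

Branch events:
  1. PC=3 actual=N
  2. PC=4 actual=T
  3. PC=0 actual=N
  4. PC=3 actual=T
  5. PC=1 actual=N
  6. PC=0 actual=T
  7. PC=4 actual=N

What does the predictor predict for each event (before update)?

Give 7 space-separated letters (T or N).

Ev 1: PC=3 idx=1 pred=N actual=N -> ctr[1]=0
Ev 2: PC=4 idx=0 pred=N actual=T -> ctr[0]=2
Ev 3: PC=0 idx=0 pred=T actual=N -> ctr[0]=1
Ev 4: PC=3 idx=1 pred=N actual=T -> ctr[1]=1
Ev 5: PC=1 idx=1 pred=N actual=N -> ctr[1]=0
Ev 6: PC=0 idx=0 pred=N actual=T -> ctr[0]=2
Ev 7: PC=4 idx=0 pred=T actual=N -> ctr[0]=1

Answer: N N T N N N T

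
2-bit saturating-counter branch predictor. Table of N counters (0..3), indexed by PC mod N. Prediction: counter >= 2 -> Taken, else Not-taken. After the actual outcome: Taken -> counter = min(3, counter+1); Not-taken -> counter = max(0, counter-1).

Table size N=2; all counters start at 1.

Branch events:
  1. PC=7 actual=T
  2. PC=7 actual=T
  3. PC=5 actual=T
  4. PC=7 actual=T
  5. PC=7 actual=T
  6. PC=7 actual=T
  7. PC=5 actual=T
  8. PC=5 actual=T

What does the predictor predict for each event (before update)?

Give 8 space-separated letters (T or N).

Ev 1: PC=7 idx=1 pred=N actual=T -> ctr[1]=2
Ev 2: PC=7 idx=1 pred=T actual=T -> ctr[1]=3
Ev 3: PC=5 idx=1 pred=T actual=T -> ctr[1]=3
Ev 4: PC=7 idx=1 pred=T actual=T -> ctr[1]=3
Ev 5: PC=7 idx=1 pred=T actual=T -> ctr[1]=3
Ev 6: PC=7 idx=1 pred=T actual=T -> ctr[1]=3
Ev 7: PC=5 idx=1 pred=T actual=T -> ctr[1]=3
Ev 8: PC=5 idx=1 pred=T actual=T -> ctr[1]=3

Answer: N T T T T T T T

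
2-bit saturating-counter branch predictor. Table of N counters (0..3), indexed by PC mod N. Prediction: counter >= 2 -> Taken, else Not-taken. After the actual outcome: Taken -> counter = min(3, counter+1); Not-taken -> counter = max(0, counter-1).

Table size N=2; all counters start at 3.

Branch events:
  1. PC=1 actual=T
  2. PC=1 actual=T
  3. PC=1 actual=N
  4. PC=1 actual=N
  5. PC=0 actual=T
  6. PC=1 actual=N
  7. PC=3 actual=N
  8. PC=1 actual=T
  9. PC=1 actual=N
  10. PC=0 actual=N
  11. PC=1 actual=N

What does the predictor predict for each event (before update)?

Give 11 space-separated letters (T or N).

Answer: T T T T T N N N N T N

Derivation:
Ev 1: PC=1 idx=1 pred=T actual=T -> ctr[1]=3
Ev 2: PC=1 idx=1 pred=T actual=T -> ctr[1]=3
Ev 3: PC=1 idx=1 pred=T actual=N -> ctr[1]=2
Ev 4: PC=1 idx=1 pred=T actual=N -> ctr[1]=1
Ev 5: PC=0 idx=0 pred=T actual=T -> ctr[0]=3
Ev 6: PC=1 idx=1 pred=N actual=N -> ctr[1]=0
Ev 7: PC=3 idx=1 pred=N actual=N -> ctr[1]=0
Ev 8: PC=1 idx=1 pred=N actual=T -> ctr[1]=1
Ev 9: PC=1 idx=1 pred=N actual=N -> ctr[1]=0
Ev 10: PC=0 idx=0 pred=T actual=N -> ctr[0]=2
Ev 11: PC=1 idx=1 pred=N actual=N -> ctr[1]=0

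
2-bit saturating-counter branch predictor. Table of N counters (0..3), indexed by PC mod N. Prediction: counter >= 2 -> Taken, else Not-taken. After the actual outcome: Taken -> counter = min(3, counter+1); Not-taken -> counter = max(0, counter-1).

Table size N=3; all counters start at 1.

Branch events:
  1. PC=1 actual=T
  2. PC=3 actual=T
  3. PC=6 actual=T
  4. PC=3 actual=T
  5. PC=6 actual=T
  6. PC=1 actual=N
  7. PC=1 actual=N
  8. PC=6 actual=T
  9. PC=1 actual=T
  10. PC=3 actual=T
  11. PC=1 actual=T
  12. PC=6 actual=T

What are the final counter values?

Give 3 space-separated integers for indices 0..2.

Answer: 3 2 1

Derivation:
Ev 1: PC=1 idx=1 pred=N actual=T -> ctr[1]=2
Ev 2: PC=3 idx=0 pred=N actual=T -> ctr[0]=2
Ev 3: PC=6 idx=0 pred=T actual=T -> ctr[0]=3
Ev 4: PC=3 idx=0 pred=T actual=T -> ctr[0]=3
Ev 5: PC=6 idx=0 pred=T actual=T -> ctr[0]=3
Ev 6: PC=1 idx=1 pred=T actual=N -> ctr[1]=1
Ev 7: PC=1 idx=1 pred=N actual=N -> ctr[1]=0
Ev 8: PC=6 idx=0 pred=T actual=T -> ctr[0]=3
Ev 9: PC=1 idx=1 pred=N actual=T -> ctr[1]=1
Ev 10: PC=3 idx=0 pred=T actual=T -> ctr[0]=3
Ev 11: PC=1 idx=1 pred=N actual=T -> ctr[1]=2
Ev 12: PC=6 idx=0 pred=T actual=T -> ctr[0]=3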